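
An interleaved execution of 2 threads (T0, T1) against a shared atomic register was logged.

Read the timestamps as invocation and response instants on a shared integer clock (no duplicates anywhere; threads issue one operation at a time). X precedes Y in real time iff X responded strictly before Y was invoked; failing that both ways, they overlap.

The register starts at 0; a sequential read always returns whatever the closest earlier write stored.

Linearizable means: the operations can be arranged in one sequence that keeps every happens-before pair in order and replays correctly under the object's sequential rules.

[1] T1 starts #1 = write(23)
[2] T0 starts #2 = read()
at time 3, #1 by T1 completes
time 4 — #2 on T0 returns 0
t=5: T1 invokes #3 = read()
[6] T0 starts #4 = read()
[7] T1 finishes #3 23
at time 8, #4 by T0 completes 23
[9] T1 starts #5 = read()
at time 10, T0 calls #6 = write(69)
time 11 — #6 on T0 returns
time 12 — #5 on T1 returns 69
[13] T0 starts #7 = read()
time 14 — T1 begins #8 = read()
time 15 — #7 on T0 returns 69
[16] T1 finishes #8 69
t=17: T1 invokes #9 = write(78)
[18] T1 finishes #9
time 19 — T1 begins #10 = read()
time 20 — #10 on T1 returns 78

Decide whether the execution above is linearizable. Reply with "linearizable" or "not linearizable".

linearizable

one valid linearization: #2, #1, #3, #4, #6, #5, #7, #8, #9, #10
after step 1 (#2 read() → 0): value 0
after step 2 (#1 write(23)): value 23
after step 3 (#3 read() → 23): value 23
after step 4 (#4 read() → 23): value 23
after step 5 (#6 write(69)): value 69
after step 6 (#5 read() → 69): value 69
after step 7 (#7 read() → 69): value 69
after step 8 (#8 read() → 69): value 69
after step 9 (#9 write(78)): value 78
after step 10 (#10 read() → 78): value 78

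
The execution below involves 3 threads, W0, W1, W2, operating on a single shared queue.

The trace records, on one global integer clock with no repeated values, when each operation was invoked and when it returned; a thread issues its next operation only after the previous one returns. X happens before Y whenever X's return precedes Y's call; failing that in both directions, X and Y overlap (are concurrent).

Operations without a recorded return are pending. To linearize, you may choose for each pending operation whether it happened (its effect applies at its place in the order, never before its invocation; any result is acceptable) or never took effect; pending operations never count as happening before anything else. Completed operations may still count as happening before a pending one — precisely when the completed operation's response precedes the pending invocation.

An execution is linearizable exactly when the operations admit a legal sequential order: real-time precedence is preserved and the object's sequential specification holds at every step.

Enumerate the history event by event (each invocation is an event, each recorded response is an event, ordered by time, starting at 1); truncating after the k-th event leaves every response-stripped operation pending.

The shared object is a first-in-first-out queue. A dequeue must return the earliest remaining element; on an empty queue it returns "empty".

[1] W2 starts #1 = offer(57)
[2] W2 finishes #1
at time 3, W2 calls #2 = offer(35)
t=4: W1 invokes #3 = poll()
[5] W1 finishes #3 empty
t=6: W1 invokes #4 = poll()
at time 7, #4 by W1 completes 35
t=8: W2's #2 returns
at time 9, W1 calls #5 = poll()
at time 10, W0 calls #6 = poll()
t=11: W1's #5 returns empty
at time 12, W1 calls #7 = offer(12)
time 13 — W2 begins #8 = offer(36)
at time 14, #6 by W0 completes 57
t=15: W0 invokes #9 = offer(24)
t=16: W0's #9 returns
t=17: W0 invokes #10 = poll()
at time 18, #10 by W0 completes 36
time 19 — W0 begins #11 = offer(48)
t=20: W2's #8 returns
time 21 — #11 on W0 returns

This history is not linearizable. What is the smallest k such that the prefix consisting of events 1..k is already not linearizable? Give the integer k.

5

events 1..4 are linearizable; a witness order is #1:
after step 1 (#1 offer(57)): queue <57>
once event 5 joins (#3's response, time 5), exhaustive search finds no witness
no escape via the 1 pending operation (#2): every completion choice fails
one such order, #1, #3 (pending dropped), breaks at step 2 where #3 poll() → empty is illegal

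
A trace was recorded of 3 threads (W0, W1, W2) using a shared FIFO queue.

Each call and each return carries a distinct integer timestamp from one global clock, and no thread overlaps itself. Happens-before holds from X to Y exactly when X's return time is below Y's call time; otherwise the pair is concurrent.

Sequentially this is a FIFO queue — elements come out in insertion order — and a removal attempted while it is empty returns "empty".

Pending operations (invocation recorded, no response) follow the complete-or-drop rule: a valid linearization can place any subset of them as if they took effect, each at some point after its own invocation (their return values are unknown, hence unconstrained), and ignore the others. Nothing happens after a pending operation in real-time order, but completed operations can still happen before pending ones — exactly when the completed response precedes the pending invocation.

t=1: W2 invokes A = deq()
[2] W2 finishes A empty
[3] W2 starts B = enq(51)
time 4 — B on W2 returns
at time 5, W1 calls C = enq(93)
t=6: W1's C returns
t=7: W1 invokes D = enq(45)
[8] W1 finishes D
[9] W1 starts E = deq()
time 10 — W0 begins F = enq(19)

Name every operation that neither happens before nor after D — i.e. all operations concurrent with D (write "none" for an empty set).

none

concurrent with D ([7,8]): every op whose interval crosses 7..8
A [1,2]: before
B [3,4]: before
C [5,6]: before
E [9,…): after
F [10,…): after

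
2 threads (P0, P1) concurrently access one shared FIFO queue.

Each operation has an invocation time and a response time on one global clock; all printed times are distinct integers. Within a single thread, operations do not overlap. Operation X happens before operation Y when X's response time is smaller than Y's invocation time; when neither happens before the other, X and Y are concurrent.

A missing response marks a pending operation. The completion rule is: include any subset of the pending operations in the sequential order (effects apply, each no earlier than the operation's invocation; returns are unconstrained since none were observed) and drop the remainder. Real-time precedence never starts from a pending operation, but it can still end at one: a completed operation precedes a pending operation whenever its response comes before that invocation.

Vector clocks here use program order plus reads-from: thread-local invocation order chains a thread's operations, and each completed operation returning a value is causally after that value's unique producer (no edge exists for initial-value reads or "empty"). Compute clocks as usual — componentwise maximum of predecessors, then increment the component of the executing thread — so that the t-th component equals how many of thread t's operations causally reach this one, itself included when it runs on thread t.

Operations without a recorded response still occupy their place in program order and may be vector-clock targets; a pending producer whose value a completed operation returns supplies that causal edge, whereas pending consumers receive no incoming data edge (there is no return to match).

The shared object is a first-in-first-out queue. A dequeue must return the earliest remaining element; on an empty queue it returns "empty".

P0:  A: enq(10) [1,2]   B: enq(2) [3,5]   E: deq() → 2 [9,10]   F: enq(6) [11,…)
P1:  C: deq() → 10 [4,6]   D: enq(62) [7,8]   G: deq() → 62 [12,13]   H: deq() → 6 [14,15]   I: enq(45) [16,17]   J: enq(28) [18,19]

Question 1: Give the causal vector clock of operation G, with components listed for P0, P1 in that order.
Answer: (1, 3)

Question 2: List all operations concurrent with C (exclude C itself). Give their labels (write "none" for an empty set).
Answer: B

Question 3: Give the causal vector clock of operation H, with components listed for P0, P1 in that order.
Answer: (4, 4)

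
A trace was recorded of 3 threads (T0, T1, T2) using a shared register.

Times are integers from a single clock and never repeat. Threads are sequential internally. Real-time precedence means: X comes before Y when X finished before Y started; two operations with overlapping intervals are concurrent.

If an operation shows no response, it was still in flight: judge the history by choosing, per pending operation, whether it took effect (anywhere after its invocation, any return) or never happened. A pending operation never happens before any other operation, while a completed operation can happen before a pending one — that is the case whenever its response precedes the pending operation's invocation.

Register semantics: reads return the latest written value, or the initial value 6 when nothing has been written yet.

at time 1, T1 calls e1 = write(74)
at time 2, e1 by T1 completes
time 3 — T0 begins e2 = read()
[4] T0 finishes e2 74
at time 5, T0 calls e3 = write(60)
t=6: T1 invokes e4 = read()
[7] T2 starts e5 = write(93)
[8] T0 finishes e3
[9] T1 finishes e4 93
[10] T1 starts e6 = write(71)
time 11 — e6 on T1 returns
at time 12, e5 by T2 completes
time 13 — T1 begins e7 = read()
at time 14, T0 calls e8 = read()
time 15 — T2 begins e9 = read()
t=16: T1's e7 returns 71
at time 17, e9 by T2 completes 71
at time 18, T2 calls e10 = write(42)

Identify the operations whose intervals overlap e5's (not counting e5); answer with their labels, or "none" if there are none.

e3, e4, e6

e5 runs from 7 to 12; window-overlapping ops are concurrent
e1 [1,2]: before
e2 [3,4]: before
e3 [5,8]: concurrent
e4 [6,9]: concurrent
e6 [10,11]: concurrent
e7 [13,16]: after
e8 [14,…): after
e9 [15,17]: after
e10 [18,…): after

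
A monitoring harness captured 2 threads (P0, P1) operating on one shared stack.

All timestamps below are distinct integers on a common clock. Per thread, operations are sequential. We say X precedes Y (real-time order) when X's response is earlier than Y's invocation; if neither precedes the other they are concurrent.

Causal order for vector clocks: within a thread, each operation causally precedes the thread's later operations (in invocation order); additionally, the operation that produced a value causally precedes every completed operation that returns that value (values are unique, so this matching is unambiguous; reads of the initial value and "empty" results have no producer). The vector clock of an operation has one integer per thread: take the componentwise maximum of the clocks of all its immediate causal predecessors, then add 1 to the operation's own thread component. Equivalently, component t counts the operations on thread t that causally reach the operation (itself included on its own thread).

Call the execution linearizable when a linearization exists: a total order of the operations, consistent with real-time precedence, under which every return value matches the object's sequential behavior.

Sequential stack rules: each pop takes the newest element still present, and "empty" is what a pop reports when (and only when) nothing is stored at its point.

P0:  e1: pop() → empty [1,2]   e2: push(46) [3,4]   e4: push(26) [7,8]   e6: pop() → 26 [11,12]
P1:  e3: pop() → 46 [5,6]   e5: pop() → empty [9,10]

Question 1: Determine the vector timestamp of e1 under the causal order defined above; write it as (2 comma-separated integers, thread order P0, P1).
(1, 0)

invoked at 1, e1 has no predecessors; its own P0 bump gives (1, 0)
e2 (invocation 3): componentwise max over VC(e1)=(1, 0), +1 at P0, giving (2, 0)
e3 (invocation 5): componentwise max over VC(e2)=(2, 0), +1 at P1, giving (2, 1)
e4 (invocation 7): componentwise max over VC(e2)=(2, 0), +1 at P0, giving (3, 0)
e5 (invocation 9): componentwise max over VC(e3)=(2, 1), +1 at P1, giving (2, 2)
e6 (invocation 11): componentwise max over VC(e4)=(3, 0), +1 at P0, giving (4, 0)
target: VC(e1) = (1, 0)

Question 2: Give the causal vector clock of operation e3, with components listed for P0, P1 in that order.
(2, 1)

e1, invoked 1, has no incoming edges; only P0's bump applies → (1, 0)
from VC(e1)=(1, 0), e2 (invoked 3) maxes components and bumps P0 → (2, 0)
from VC(e2)=(2, 0), e3 (invoked 5) maxes components and bumps P1 → (2, 1)
from VC(e2)=(2, 0), e4 (invoked 7) maxes components and bumps P0 → (3, 0)
from VC(e3)=(2, 1), e5 (invoked 9) maxes components and bumps P1 → (2, 2)
from VC(e4)=(3, 0), e6 (invoked 11) maxes components and bumps P0 → (4, 0)
target: VC(e3) = (2, 1)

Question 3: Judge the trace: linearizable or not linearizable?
not linearizable

cut after 9 events: linearizable; cut after 10 events (e5 responds, time 10): not linearizable
exhaustive check: the 5 completed stack ops admit one real-time order; illegal
e.g. e1, e2, e3, e4, e5: illegal at step 5, since e5 pop() → empty cannot apply there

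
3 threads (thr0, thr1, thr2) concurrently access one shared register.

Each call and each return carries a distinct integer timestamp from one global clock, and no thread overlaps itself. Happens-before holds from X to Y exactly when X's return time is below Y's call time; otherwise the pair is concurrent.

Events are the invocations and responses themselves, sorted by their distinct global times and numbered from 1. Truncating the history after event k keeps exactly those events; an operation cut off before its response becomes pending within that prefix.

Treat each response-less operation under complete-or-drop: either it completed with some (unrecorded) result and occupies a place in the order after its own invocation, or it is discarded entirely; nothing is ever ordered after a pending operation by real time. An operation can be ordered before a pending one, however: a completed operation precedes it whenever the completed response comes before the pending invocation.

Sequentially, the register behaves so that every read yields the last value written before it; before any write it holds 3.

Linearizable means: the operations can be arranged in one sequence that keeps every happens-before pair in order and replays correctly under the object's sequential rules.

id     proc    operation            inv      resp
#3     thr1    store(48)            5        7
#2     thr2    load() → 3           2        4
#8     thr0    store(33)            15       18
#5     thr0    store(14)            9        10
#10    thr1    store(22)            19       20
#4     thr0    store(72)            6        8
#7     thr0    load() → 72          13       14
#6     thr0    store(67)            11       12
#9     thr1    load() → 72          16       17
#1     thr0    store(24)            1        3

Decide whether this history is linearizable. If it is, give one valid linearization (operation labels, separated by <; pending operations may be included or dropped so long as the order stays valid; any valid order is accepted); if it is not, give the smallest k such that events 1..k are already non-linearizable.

through event 13 a valid linearization exists; event 14 (#7 responding at time 14) ends that
4 orders of the 7 completed register ops respect real time; none is legal
one such order, #1, #2, #3, #4, #5, #6, #7, breaks at step 2 where #2 load() → 3 is illegal
one such order, #1, #2, #4, #3, #5, #6, #7, breaks at step 2 where #2 load() → 3 is illegal

not linearizable — minimal violating prefix: 14 events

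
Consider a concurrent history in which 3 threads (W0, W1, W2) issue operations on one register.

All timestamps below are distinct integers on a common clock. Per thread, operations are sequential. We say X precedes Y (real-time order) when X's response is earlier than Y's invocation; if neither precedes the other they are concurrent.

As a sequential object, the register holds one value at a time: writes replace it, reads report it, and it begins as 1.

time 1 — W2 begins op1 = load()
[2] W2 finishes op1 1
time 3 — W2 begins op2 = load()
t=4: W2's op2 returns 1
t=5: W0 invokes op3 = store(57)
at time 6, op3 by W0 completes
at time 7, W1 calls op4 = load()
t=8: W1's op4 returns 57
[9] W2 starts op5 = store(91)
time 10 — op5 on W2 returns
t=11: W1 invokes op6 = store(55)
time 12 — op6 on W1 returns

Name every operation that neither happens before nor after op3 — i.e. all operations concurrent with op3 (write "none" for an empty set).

none

op3 spans [5,6]: anything still running between times 5 and 6 counts as concurrent
op1 [1,2]: before
op2 [3,4]: before
op4 [7,8]: after
op5 [9,10]: after
op6 [11,12]: after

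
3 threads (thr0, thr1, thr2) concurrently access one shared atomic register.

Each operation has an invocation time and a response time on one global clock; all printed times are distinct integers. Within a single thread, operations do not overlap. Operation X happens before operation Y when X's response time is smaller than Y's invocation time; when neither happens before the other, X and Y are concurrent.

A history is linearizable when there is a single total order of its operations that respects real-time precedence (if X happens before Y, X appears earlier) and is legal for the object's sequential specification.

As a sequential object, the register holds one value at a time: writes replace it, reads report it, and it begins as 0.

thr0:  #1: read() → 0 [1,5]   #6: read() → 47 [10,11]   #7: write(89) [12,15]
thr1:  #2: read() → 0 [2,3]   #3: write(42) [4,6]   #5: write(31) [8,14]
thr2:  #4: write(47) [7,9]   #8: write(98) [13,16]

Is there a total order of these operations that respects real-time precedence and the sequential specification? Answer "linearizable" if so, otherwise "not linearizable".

linearizable

a witness: #1, #2, #3, #4, #6, #5, #7, #8
after step 1 (#1 read() → 0): value 0
after step 2 (#2 read() → 0): value 0
after step 3 (#3 write(42)): value 42
after step 4 (#4 write(47)): value 47
after step 5 (#6 read() → 47): value 47
after step 6 (#5 write(31)): value 31
after step 7 (#7 write(89)): value 89
after step 8 (#8 write(98)): value 98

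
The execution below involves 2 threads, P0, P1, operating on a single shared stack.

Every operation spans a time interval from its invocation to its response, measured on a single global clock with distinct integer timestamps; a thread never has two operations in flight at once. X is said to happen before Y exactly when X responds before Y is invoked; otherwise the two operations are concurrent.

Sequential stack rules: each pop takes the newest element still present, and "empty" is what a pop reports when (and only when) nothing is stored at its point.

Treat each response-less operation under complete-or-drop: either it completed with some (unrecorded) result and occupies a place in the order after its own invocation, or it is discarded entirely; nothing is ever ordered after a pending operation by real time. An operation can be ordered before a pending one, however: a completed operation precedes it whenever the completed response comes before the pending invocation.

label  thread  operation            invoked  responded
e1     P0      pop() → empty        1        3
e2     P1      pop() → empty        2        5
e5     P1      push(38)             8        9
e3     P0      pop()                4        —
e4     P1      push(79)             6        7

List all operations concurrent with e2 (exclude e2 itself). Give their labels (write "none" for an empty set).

e1, e3

e2 spans [2,5]: anything still running between times 2 and 5 counts as concurrent
e1 [1,3]: concurrent
e3 [4,…): concurrent
e4 [6,7]: after
e5 [8,9]: after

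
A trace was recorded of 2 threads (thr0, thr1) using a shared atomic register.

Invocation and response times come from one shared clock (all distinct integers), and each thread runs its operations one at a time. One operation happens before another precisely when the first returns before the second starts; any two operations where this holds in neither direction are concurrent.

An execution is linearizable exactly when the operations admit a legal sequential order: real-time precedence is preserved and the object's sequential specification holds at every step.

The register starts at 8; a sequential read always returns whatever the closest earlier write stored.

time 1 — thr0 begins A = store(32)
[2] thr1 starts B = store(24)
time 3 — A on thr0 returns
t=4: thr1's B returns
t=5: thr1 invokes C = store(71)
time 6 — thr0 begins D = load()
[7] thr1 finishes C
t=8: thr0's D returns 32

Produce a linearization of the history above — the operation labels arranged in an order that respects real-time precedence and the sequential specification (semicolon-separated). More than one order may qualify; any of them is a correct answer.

B; A; D; C

step 1: B store(24) — value 24
step 2: A store(32) — value 32
step 3: D load() → 32 — value 32
step 4: C store(71) — value 71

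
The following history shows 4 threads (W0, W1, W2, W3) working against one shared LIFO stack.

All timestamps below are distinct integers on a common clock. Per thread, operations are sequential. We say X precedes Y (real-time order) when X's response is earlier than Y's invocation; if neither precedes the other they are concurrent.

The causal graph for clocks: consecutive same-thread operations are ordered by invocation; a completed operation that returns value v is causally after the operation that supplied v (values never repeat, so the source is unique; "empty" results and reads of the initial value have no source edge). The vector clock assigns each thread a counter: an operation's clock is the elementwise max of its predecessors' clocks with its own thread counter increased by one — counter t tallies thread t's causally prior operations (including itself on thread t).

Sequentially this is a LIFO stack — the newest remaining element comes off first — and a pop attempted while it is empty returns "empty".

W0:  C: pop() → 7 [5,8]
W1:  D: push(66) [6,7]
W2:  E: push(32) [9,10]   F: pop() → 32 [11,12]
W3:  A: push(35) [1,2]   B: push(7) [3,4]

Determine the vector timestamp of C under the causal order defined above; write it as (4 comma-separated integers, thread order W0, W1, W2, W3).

(1, 0, 0, 2)

VC(A, invoked at 1): no causal predecessors; +1 on W3 → (0, 0, 0, 1)
VC(E, invoked at 9): no causal predecessors; +1 on W2 → (0, 0, 1, 0)
VC(D, invoked at 6): no causal predecessors; +1 on W1 → (0, 1, 0, 0)
VC(B, invoked at 3): max of VC(A)=(0, 0, 0, 1), then +1 on thread W3 → (0, 0, 0, 2)
VC(F, invoked at 11): max of VC(E)=(0, 0, 1, 0), then +1 on thread W2 → (0, 0, 2, 0)
VC(C, invoked at 5): max of VC(B)=(0, 0, 0, 2), then +1 on thread W0 → (1, 0, 0, 2)
target: VC(C) = (1, 0, 0, 2)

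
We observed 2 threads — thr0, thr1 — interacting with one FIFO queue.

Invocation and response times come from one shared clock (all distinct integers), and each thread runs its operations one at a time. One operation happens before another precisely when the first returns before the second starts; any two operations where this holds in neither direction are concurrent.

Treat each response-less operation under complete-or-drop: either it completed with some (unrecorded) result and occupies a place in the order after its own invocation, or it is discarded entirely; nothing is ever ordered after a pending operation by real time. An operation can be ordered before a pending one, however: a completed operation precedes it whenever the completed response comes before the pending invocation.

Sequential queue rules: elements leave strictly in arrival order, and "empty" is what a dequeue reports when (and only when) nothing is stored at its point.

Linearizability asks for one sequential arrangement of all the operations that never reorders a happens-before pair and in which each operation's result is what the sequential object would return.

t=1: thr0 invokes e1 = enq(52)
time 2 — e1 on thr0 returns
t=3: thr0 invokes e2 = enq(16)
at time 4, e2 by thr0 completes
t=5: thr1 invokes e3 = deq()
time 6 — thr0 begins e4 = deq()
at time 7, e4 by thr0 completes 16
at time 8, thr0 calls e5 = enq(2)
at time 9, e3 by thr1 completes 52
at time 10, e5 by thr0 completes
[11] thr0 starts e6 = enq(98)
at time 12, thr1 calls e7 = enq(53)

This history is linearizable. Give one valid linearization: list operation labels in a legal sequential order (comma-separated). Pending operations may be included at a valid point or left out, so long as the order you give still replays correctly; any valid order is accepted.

e1, e2, e3, e4, e5

1. e1 enq(52), leaving queue <52>
2. e2 enq(16), leaving queue <52,16>
3. e3 deq() → 52, leaving queue <16>
4. e4 deq() → 16, leaving queue <>
5. e5 enq(2), leaving queue <2>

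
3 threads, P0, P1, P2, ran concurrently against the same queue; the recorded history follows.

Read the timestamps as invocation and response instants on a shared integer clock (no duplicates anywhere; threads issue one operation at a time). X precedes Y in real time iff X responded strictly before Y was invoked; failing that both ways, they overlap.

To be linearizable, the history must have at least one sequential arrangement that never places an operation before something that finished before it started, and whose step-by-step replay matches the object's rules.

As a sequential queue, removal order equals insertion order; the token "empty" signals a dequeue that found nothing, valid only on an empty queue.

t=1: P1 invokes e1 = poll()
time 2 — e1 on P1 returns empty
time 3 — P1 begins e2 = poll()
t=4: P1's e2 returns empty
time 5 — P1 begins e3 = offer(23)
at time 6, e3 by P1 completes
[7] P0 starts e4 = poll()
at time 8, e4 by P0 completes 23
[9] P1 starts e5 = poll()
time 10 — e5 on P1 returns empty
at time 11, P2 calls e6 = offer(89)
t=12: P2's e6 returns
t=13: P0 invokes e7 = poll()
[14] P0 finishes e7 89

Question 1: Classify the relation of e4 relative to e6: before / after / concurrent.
before

e4 spans [7,8], e6 spans [11,12]
resp(e4)=8 < inv(e6)=11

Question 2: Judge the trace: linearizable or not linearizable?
linearizable

one valid linearization: e1, e2, e3, e4, e5, e6, e7
1. e1 poll() → empty, leaving queue <>
2. e2 poll() → empty, leaving queue <>
3. e3 offer(23), leaving queue <23>
4. e4 poll() → 23, leaving queue <>
5. e5 poll() → empty, leaving queue <>
6. e6 offer(89), leaving queue <89>
7. e7 poll() → 89, leaving queue <>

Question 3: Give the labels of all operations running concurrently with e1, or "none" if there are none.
none

e1 spans [1,2]: anything still running between times 1 and 2 counts as concurrent
e2 [3,4]: after
e3 [5,6]: after
e4 [7,8]: after
e5 [9,10]: after
e6 [11,12]: after
e7 [13,14]: after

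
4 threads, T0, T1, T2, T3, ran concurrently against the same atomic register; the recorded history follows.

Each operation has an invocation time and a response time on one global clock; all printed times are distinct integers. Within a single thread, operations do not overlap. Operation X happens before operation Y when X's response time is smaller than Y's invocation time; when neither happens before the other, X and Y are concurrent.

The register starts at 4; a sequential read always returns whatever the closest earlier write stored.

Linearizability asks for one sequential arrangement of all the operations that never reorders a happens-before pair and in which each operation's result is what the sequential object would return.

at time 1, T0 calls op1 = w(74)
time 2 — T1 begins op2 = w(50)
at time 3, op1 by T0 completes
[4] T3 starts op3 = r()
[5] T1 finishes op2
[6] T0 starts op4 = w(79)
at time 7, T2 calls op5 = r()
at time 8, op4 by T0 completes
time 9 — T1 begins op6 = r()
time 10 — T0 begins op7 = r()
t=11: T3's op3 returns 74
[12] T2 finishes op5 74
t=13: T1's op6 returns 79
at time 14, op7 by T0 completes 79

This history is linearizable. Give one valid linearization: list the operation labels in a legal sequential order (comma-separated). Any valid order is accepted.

1. op2 w(50), leaving value 50
2. op1 w(74), leaving value 74
3. op3 r() → 74, leaving value 74
4. op5 r() → 74, leaving value 74
5. op4 w(79), leaving value 79
6. op6 r() → 79, leaving value 79
7. op7 r() → 79, leaving value 79

op2, op1, op3, op5, op4, op6, op7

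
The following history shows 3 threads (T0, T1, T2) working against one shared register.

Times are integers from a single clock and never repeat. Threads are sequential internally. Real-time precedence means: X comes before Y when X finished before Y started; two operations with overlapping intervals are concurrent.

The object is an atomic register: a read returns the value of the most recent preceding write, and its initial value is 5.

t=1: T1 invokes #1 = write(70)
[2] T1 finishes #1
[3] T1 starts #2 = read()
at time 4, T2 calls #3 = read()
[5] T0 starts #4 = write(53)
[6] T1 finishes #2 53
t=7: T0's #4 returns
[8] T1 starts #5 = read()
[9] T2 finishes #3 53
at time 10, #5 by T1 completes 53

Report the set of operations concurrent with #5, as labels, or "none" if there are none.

#3

#5 spans [8,10]: anything still running between times 8 and 10 counts as concurrent
#1 [1,2]: before
#2 [3,6]: before
#3 [4,9]: concurrent
#4 [5,7]: before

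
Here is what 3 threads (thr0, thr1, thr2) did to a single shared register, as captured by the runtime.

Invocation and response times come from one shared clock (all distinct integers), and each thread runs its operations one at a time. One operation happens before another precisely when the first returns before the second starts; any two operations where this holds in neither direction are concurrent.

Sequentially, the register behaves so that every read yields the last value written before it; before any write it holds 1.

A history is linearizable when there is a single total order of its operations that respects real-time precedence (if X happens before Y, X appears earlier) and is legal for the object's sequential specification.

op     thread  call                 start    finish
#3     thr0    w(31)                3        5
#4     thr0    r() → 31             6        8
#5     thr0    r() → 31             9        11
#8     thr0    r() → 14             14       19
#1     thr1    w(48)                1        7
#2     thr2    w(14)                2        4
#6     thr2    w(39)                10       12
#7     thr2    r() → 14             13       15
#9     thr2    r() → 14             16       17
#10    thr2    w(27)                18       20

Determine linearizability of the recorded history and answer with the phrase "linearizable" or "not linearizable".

not linearizable

the violation lands at event 15, #7's response at time 15: events 1..14 linearize, events 1..15 do not
16 orders of the 7 completed register ops respect real time; none is legal
no completion choice of the 1 pending operation (#8) rescues it — every subset was tried
take #1, #2, #3, #4, #5, #6, #7 (pending dropped): step 7 already fails, because #7 r() → 14 cannot occur there
take #1, #2, #3, #4, #6, #5, #7 (pending dropped): step 6 already fails, because #5 r() → 31 cannot occur there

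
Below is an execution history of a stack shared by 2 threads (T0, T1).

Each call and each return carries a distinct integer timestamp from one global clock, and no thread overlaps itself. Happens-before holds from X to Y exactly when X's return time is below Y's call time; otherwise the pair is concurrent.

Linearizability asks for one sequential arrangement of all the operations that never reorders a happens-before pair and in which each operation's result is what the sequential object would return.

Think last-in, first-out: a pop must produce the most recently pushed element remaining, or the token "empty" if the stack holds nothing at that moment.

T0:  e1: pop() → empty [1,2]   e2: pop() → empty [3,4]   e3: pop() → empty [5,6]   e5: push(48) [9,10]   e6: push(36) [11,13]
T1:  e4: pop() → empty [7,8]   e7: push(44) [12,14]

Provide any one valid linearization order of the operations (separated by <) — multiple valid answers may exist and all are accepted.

1. e1 pop() → empty, leaving stack <>
2. e2 pop() → empty, leaving stack <>
3. e3 pop() → empty, leaving stack <>
4. e4 pop() → empty, leaving stack <>
5. e5 push(48), leaving stack <48>
6. e6 push(36), leaving stack <48,36>
7. e7 push(44), leaving stack <48,36,44>

e1 < e2 < e3 < e4 < e5 < e6 < e7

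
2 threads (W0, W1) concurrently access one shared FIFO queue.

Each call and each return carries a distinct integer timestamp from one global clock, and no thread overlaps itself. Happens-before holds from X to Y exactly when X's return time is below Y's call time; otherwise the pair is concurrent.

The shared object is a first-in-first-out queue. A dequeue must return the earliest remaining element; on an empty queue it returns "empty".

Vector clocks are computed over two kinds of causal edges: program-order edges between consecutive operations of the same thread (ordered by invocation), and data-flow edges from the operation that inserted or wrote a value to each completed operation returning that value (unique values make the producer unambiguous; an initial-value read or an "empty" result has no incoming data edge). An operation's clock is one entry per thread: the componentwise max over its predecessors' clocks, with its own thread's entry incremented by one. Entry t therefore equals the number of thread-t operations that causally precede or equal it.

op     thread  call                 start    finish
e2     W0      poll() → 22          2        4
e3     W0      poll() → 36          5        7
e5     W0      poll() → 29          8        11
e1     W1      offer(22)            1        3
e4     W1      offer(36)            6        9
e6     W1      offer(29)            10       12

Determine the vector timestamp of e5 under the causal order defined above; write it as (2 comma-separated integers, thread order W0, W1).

(3, 3)

root op e1, invoked 1: fresh clock plus W1's own tick → (0, 1)
VC(e4, invoked at 6): max of VC(e1)=(0, 1), then +1 on thread W1 → (0, 2)
VC(e2, invoked at 2): max of VC(e1)=(0, 1), then +1 on thread W0 → (1, 1)
VC(e6, invoked at 10): max of VC(e4)=(0, 2), then +1 on thread W1 → (0, 3)
VC(e3, invoked at 5): max of VC(e2)=(1, 1), VC(e4)=(0, 2), then +1 on thread W0 → (2, 2)
VC(e5, invoked at 8): max of VC(e3)=(2, 2), VC(e6)=(0, 3), then +1 on thread W0 → (3, 3)
target: VC(e5) = (3, 3)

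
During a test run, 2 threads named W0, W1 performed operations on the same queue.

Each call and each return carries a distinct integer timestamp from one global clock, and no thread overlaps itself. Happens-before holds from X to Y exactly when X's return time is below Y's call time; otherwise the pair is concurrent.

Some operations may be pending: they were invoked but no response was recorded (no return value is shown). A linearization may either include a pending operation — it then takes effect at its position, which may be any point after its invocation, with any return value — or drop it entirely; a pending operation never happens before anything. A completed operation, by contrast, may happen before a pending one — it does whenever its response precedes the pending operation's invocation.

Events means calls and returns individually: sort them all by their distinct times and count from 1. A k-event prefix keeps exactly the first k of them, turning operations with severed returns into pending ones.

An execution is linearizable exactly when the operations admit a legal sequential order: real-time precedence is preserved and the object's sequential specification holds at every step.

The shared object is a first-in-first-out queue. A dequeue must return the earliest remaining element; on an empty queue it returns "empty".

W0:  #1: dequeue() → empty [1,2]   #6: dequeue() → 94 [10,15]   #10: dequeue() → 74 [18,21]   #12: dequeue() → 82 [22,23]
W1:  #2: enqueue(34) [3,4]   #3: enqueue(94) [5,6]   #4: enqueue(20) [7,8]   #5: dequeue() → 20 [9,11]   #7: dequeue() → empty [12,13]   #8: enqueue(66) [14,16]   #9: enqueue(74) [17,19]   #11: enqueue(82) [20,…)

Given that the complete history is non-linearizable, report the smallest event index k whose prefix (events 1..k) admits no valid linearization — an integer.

events 1..10 are still linearizable — one witness is #1, #2, #3, #4:
after step 1 (#1 dequeue() → empty): queue <>
after step 2 (#2 enqueue(34)): queue <34>
after step 3 (#3 enqueue(94)): queue <34,94>
after step 4 (#4 enqueue(20)): queue <34,94,20>
event 11 — #5's response, time 11 — after it, nothing linearizes
no completion choice of the 1 pending operation (#6) rescues it — every subset was tried
one such order, #1, #2, #3, #4, #5 (pending dropped), breaks at step 5 where #5 dequeue() → 20 is illegal

11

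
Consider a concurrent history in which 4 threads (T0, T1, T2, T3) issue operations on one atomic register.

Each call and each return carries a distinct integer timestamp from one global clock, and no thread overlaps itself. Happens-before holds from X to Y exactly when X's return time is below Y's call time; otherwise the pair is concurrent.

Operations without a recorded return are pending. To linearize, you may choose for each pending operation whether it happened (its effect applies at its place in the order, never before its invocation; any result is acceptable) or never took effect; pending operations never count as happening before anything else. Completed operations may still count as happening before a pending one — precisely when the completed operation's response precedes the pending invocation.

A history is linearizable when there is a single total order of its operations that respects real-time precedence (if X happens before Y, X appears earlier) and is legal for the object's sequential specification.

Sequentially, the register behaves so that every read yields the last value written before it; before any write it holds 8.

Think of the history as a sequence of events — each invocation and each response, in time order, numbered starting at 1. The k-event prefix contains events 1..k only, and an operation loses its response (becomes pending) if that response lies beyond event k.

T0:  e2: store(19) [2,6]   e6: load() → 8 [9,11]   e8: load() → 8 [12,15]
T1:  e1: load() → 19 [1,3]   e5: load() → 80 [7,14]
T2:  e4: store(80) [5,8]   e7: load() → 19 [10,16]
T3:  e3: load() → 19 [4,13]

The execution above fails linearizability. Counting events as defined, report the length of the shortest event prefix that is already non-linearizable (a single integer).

11

events 1..10 are linearizable; a witness order is e2, e1, e3, e4:
after step 1 (e2 store(19)): value 19
after step 2 (e1 load() → 19): value 19
after step 3 (e3 load() (pending, included)): value 19
after step 4 (e4 store(80)): value 80
once event 11 joins (e6's response, time 11), exhaustive search finds no witness
completion choices over the 3 pending operations (e3, e5, e7) were checked; none helps
one such order, e1, e2, e4, e6 (pending dropped), breaks at step 1 where e1 load() → 19 is illegal
one such order, e1, e4, e2, e6 (pending dropped), breaks at step 1 where e1 load() → 19 is illegal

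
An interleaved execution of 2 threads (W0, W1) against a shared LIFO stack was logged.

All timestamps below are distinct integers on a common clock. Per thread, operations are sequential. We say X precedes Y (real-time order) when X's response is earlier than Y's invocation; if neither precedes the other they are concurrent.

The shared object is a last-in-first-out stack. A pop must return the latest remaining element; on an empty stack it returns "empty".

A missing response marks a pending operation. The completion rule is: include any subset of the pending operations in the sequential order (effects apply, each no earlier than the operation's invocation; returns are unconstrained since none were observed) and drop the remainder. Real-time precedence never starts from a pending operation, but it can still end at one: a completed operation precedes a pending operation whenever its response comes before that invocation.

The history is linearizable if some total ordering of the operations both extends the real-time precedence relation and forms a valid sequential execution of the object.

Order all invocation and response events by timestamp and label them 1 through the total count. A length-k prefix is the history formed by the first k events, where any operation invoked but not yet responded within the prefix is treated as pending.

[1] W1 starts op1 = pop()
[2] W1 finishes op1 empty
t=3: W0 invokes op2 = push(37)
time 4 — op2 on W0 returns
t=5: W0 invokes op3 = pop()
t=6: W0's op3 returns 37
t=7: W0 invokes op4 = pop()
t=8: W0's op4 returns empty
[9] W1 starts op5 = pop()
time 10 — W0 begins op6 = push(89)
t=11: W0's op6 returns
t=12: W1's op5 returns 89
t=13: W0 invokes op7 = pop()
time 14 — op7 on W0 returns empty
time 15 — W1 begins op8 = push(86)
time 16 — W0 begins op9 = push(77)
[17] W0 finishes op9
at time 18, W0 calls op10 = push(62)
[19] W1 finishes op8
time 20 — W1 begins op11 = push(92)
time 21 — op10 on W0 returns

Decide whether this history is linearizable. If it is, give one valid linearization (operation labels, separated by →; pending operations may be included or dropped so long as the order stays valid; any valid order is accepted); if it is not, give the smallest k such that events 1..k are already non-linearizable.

step 1: op1 pop() → empty — stack <>
step 2: op2 push(37) — stack <37>
step 3: op3 pop() → 37 — stack <>
step 4: op4 pop() → empty — stack <>
step 5: op6 push(89) — stack <89>
step 6: op5 pop() → 89 — stack <>
step 7: op7 pop() → empty — stack <>
step 8: op8 push(86) — stack <86>
step 9: op9 push(77) — stack <86,77>
step 10: op10 push(62) — stack <86,77,62>

linearizable — witness: op1 → op2 → op3 → op4 → op6 → op5 → op7 → op8 → op9 → op10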